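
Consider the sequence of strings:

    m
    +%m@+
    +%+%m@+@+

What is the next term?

s(k+1) = +%·s(k)·@+, so each term gains +% as a prefix and @+ as a suffix.
Applying this once more to +%+%m@+@+:

+%+%+%m@+@+@+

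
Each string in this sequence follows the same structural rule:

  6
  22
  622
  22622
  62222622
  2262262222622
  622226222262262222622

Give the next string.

Each term (from the third on) is the two preceding terms concatenated in order: term 3 = 6·22 = 622.
So term 8 is 2262262222622·622226222262262222622.

2262262222622622226222262262222622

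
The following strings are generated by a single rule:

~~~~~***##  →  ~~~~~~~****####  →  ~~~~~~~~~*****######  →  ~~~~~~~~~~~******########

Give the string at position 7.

~~~~~~~~~~~~~~~~~*********##############

Reading off run lengths: ~ runs 5, 7, 9, 11; * runs 3, 4, 5, 6; # runs 2, 4, 6, 8 — each is linear in n, where the shown terms are n = 2, 3, 4, 5.
At n = 8 the blocks have lengths 17, 9, 14.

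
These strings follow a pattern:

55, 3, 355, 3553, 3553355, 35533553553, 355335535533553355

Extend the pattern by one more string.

Each term (from the third on) is the previous term followed by the one before it: term 3 = 3·55 = 355.
Continuing: 355335535533553355 · 35533553553 gives term 8.

35533553553355335535533553553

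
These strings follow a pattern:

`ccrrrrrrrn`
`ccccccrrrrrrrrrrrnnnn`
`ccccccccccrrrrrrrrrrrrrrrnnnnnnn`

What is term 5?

ccccccccccccccccccrrrrrrrrrrrrrrrrrrrrrrrnnnnnnnnnnnnn

Term n consists of 4n-2 c's, followed by 4n+3 r's, followed by 3n-2 n's (n = 1, 2, …).
Setting n = 5 gives 18, 23, 13 characters in each block.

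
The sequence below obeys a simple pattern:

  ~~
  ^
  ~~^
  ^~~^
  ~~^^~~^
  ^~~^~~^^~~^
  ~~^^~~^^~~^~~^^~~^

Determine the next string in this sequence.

Each term (from the third on) is the two preceding terms concatenated in order: term 3 = ~~·^ = ~~^.
The next term joins ^~~^~~^^~~^ and ~~^^~~^^~~^~~^^~~^.

^~~^~~^^~~^~~^^~~^^~~^~~^^~~^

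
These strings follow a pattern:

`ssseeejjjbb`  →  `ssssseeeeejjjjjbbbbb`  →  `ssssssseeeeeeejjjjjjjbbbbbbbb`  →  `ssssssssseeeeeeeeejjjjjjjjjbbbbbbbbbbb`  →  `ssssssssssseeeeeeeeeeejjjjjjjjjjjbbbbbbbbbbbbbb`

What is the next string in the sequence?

The n-th term is 2n+1 s's then 2n+1 e's then 2n+1 j's then 3n-1 b's (n = 1, 2, …).
At n = 6 the blocks have lengths 13, 13, 13, 17.

ssssssssssssseeeeeeeeeeeeejjjjjjjjjjjjjbbbbbbbbbbbbbbbbb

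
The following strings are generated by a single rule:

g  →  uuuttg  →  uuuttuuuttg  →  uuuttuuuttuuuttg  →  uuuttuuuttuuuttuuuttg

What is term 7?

uuuttuuuttuuuttuuuttuuuttuuuttg

The strings grow by a fixed prefix uuutt each time.
From uuuttuuuttuuuttuuuttg, 2 further steps: uuuttuuuttuuuttuuuttg → uuuttuuuttuuuttuuuttuuuttg → (answer).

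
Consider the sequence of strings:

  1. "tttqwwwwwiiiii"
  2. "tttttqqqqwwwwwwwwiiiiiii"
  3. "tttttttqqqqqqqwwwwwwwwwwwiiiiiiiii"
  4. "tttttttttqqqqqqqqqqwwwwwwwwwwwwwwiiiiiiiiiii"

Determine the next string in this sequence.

Each string has the form t^{2n+1} q^{3n-2} w^{3n+2} i^{2n+3} (n = 1, 2, …).
For the next term, n = 5, so the run lengths are 11, 13, 17, 13.

tttttttttttqqqqqqqqqqqqqwwwwwwwwwwwwwwwwwiiiiiiiiiiiii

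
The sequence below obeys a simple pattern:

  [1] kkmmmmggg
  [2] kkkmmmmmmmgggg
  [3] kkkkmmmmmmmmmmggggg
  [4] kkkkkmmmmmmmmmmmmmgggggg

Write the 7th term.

kkkkkkkkmmmmmmmmmmmmmmmmmmmmmmggggggggg

Each string has the form k^{n} m^{3n-2} g^{n+1}, where the shown terms are n = 2, 3, 4, 5.
For term 7, n = 8, so the run lengths are 8, 22, 9.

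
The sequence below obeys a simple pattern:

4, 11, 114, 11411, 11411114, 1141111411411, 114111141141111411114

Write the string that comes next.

1141111411411114111141141111411411

This is a Fibonacci-style word recurrence s(k) = s(k−1)·s(k−2): e.g. 11·4 = 114.
Continuing: 114111141141111411114 · 1141111411411 gives term 8.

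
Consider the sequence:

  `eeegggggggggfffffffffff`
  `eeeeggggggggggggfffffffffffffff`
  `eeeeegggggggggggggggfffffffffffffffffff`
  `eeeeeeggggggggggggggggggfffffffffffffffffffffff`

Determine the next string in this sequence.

Term n consists of n+1 e's, followed by 3n+3 g's, followed by 4n+3 f's, where the shown terms are n = 2, 3, 4, 5.
For the next term, n = 6, so the run lengths are 7, 21, 27.

eeeeeeegggggggggggggggggggggfffffffffffffffffffffffffff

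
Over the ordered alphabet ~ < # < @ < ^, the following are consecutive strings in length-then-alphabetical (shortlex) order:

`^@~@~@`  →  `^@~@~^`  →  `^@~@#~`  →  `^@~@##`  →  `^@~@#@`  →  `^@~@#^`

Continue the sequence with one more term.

^@~@@~

Treat ^@~@#^ as a base-4 numeral over the given alphabet and add one, carrying through any trailing ^'s.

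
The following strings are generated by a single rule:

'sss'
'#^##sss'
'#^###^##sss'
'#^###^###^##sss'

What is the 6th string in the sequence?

Every step adds #^## at the front: s(k+1) = #^##·s(k).
From #^###^###^##sss, 2 further steps: #^###^###^##sss → #^###^###^###^##sss → (answer).

#^###^###^###^###^##sss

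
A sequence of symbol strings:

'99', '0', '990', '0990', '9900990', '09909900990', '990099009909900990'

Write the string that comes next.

09909900990990099009909900990

From term 3 onward, concatenate the second-to-last term with the last: 99·0 = 990, 0·990 = 0990, …
The next term joins 09909900990 and 990099009909900990.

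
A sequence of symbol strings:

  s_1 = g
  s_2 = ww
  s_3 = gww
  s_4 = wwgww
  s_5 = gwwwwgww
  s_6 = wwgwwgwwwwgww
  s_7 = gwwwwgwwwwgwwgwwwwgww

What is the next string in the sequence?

From term 3 onward, concatenate the second-to-last term with the last: g·ww = gww, ww·gww = wwgww, …
Continuing: wwgwwgwwwwgww · gwwwwgwwwwgwwgwwwwgww gives term 8.

wwgwwgwwwwgwwgwwwwgwwwwgwwgwwwwgww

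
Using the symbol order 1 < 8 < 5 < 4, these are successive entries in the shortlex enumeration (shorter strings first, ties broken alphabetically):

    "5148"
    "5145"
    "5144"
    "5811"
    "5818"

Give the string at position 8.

Continuing the enumeration 3 steps past 5818: 5818 → 5815 → 5814 → (answer).

5881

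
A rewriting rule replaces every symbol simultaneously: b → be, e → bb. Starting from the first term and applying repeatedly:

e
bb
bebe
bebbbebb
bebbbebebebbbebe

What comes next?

Rewriting the 16 symbols of bebbbebebebbbebe one by one yields be bb be be be bb be bb be bb be be be bb be bb; concatenated:

bebbbebebebbbebbbebbbebebebbbebb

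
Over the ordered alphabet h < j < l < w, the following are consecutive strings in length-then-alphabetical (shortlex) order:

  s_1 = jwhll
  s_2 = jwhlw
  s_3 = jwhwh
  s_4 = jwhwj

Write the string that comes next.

Find the rightmost character of jwhwj below w, bump it to the next letter, and reset everything to its right to h.

jwhwl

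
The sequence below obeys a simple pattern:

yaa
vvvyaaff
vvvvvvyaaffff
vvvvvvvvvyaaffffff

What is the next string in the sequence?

Each term wraps the previous one in vvv on the left and ff on the right.
Applying this once more to vvvvvvvvvyaaffffff:

vvvvvvvvvvvvyaaffffffff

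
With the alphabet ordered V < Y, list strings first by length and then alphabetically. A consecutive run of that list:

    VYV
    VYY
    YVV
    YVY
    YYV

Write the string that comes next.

Treat YYV as a base-2 numeral over the given alphabet and add one, carrying through any trailing Y's.

YYY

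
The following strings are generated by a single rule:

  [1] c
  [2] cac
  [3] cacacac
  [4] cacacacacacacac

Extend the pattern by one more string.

cacacacacacacacacacacacacacacac

Every step duplicates the string with 'a' between the halves.
So the next term is two copies of cacacacacacacac with 'a' between the halves.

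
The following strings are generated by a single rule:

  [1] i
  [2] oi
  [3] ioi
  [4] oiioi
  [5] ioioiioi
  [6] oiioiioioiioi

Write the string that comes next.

From term 3 onward, concatenate the second-to-last term with the last: i·oi = ioi, oi·ioi = oiioi, …
The next term joins ioioiioi and oiioiioioiioi.

ioioiioioiioiioioiioi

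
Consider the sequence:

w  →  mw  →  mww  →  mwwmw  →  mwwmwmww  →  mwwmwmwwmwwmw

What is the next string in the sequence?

mwwmwmwwmwwmwmwwmwmww

Each term (from the third on) is the previous term followed by the one before it: term 3 = mw·w = mww.
Continuing: mwwmwmwwmwwmw · mwwmwmww gives term 7.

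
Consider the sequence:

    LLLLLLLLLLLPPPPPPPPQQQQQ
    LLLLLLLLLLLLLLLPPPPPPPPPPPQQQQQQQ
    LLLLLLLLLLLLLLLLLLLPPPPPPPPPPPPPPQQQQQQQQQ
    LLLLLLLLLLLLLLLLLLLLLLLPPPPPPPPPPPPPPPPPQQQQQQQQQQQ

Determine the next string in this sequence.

LLLLLLLLLLLLLLLLLLLLLLLLLLLPPPPPPPPPPPPPPPPPPPPQQQQQQQQQQQQQ

The n-th term is 4n+3 L's then 3n+2 P's then 2n+1 Q's, where the shown terms are n = 2, 3, 4, 5.
For the next term, n = 6, so the run lengths are 27, 20, 13.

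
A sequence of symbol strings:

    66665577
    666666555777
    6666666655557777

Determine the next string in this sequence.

Term n consists of 2n 6's, followed by n 5's, followed by n 7's, where the shown terms are n = 2, 3, 4.
At n = 5 the blocks have lengths 10, 5, 5.

66666666665555577777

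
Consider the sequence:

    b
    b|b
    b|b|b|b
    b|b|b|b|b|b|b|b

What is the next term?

Every step duplicates the string with '|' between the halves.
Doubling b|b|b|b|b|b|b|b with '|' between the halves:

b|b|b|b|b|b|b|b|b|b|b|b|b|b|b|b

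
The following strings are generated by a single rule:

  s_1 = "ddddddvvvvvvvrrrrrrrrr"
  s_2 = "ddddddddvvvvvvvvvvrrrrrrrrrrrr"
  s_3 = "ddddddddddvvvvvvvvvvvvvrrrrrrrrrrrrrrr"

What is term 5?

ddddddddddddddvvvvvvvvvvvvvvvvvvvrrrrrrrrrrrrrrrrrrrrr

Term n consists of 2n+2 d's, followed by 3n+1 v's, followed by 3n+3 r's, where the shown terms are n = 2, 3, 4.
For term 5, n = 6, so the run lengths are 14, 19, 21.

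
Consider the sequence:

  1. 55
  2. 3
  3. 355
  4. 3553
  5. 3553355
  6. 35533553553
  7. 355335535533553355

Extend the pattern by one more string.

Each term (from the third on) is the previous term followed by the one before it: term 3 = 3·55 = 355.
So term 8 is 355335535533553355·35533553553.

35533553553355335535533553553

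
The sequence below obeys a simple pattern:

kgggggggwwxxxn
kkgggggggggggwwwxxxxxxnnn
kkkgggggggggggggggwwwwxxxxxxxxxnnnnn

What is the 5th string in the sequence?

The n-th term is n k's then 4n+3 g's then n+1 w's then 3n x's then 2n-1 n's (n = 1, 2, …).
Setting n = 5 gives 5, 23, 6, 15, 9 characters in each block.

kkkkkgggggggggggggggggggggggwwwwwwxxxxxxxxxxxxxxxnnnnnnnnn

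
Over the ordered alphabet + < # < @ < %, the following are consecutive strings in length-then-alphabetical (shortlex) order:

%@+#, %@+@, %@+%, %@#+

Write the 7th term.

%@#%

Advancing 3 positions from %@#+ through %@#+ → %@## → %@#@ reaches term 7.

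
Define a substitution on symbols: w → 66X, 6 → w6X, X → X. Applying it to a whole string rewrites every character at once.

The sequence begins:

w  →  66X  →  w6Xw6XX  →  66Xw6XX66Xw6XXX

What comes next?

w6Xw6XX66Xw6XXXw6Xw6XX66Xw6XXXX

Replace each of the 15 characters of 66Xw6XX66Xw6XXX in place — w6X w6X X 66X w6X X X w6X w6X X 66X w6X X X X — and concatenate.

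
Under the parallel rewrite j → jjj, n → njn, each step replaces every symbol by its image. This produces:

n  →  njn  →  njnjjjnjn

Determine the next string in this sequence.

Expanding njnjjjnjn: n→njn, j→jjj, n→njn, j→jjj, j→jjj, j→jjj, n→njn, j→jjj, n→njn. Concatenated: njn jjj njn jjj jjj jjj njn jjj njn.

njnjjjnjnjjjjjjjjjnjnjjjnjn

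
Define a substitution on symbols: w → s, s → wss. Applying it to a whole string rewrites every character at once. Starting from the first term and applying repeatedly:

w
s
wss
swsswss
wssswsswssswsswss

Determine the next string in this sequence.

φ(wssswsswssswsswss) expands symbol-by-symbol to s wss wss wss s wss wss s wss wss wss s wss wss s wss wss; joining the 17 pieces gives the next term.

swsswsswssswsswssswsswsswssswsswssswsswss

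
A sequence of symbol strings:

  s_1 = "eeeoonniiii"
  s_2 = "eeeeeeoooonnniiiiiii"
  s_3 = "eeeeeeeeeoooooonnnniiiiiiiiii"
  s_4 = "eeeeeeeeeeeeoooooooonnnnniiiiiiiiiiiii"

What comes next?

Term n consists of 3n e's, followed by 2n o's, followed by n+1 n's, followed by 3n+1 i's (n = 1, 2, …).
Setting n = 5 gives 15, 10, 6, 16 characters in each block.

eeeeeeeeeeeeeeeoooooooooonnnnnniiiiiiiiiiiiiiii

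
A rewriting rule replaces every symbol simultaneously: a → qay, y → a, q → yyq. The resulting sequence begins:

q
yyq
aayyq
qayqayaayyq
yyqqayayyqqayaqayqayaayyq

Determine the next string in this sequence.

Rewriting the 25 symbols of yyqqayayyqqayaqayqayaayyq one by one yields a a yyq yyq qay a qay a a yyq yyq qay a qay yyq qay a yyq qay a qay qay a a yyq; concatenated:

aayyqyyqqayaqayaayyqyyqqayaqayyyqqayayyqqayaqayqayaayyq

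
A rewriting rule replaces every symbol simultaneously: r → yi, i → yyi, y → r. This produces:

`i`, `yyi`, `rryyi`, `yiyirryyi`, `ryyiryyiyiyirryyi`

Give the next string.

φ(ryyiryyiyiyirryyi) expands symbol-by-symbol to yi r r yyi yi r r yyi r yyi r yyi yi yi r r yyi; joining the 17 pieces gives the next term.

yirryyiyirryyiryyiryyiyiyirryyi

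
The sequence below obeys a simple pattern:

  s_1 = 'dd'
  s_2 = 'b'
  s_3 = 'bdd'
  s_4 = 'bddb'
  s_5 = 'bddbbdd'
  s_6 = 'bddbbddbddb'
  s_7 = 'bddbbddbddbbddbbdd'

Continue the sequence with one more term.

This is a Fibonacci-style word recurrence s(k) = s(k−1)·s(k−2): e.g. b·dd = bdd.
So term 8 is bddbbddbddbbddbbdd·bddbbddbddb.

bddbbddbddbbddbbddbddbbddbddb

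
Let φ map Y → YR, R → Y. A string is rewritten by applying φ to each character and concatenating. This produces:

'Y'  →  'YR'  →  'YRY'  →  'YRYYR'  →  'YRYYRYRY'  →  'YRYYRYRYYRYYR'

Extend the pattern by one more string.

YRYYRYRYYRYYRYRYYRYRY

Applying the rule to each of the 13 symbols of YRYYRYRYYRYYR gives the pieces YR Y YR YR Y YR Y YR YR Y YR YR Y, which concatenate to the answer.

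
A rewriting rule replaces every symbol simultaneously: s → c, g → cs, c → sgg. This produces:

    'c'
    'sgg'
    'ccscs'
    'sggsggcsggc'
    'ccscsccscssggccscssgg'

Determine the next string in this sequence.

sggsggcsggcsggsggcsggcccscssggsggcsggcccscs

Applying the rule to each of the 21 symbols of ccscsccscssggccscssgg gives the pieces sgg sgg c sgg c sgg sgg c sgg c c cs cs sgg sgg c sgg c c cs cs, which concatenate to the answer.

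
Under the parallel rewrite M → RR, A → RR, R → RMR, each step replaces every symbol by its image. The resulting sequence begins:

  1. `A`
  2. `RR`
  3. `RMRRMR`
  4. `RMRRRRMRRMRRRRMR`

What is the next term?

φ(RMRRRRMRRMRRRRMR) expands symbol-by-symbol to RMR RR RMR RMR RMR RMR RR RMR RMR RR RMR RMR RMR RMR RR RMR; joining the 16 pieces gives the next term.

RMRRRRMRRMRRMRRMRRRRMRRMRRRRMRRMRRMRRMRRRRMR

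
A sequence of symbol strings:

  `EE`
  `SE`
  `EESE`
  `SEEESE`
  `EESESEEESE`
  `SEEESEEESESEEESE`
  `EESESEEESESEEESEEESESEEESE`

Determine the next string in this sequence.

This is a Fibonacci-style word recurrence s(k) = s(k−2)·s(k−1): e.g. EE·SE = EESE.
The next term joins SEEESEEESESEEESE and EESESEEESESEEESEEESESEEESE.

SEEESEEESESEEESEEESESEEESESEEESEEESESEEESE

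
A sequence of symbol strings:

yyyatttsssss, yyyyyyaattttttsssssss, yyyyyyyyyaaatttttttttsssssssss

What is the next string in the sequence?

Term n consists of 3n y's, followed by n a's, followed by 3n t's, followed by 2n+3 s's (n = 1, 2, …).
For the next term, n = 4, so the run lengths are 12, 4, 12, 11.

yyyyyyyyyyyyaaaattttttttttttsssssssssss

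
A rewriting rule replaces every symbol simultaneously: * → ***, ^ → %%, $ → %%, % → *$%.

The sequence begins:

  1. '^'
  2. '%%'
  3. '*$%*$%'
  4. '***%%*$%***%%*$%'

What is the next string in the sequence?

φ(***%%*$%***%%*$%) expands symbol-by-symbol to *** *** *** *$% *$% *** %% *$% *** *** *** *$% *$% *** %% *$%; joining the 16 pieces gives the next term.

**********$%*$%***%%*$%**********$%*$%***%%*$%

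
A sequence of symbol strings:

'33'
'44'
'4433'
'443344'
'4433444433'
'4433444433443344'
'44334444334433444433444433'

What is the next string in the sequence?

443344443344334444334444334433444433443344

Each term (from the third on) is the previous term followed by the one before it: term 3 = 44·33 = 4433.
The next term joins 44334444334433444433444433 and 4433444433443344.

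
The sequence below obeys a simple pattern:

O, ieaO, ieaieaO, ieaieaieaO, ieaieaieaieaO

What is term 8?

The strings grow by a fixed prefix iea each time.
From ieaieaieaieaO, 3 further steps: ieaieaieaieaO → ieaieaieaieaieaO → ieaieaieaieaieaieaO → (answer).

ieaieaieaieaieaieaieaO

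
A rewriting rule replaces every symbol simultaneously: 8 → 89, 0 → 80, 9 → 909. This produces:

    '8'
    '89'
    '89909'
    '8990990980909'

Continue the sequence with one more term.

φ(8990990980909) expands symbol-by-symbol to 89 909 909 80 909 909 80 909 89 80 909 80 909; joining the 13 pieces gives the next term.

899099098090990980909898090980909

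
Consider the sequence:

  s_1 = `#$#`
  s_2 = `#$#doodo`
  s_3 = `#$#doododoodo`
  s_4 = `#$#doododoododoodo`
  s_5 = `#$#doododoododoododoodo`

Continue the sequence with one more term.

The strings grow by a fixed suffix doodo each time.
Applying this once more to #$#doododoododoododoodo:

#$#doododoododoododoododoodo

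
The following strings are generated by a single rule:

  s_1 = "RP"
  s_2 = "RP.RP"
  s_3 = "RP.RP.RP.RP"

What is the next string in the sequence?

RP.RP.RP.RP.RP.RP.RP.RP

s(k+1) = s(k)·.·s(k) — each term doubles the last with '.' between the halves.
So the next term is two copies of RP.RP.RP.RP with '.' between the halves.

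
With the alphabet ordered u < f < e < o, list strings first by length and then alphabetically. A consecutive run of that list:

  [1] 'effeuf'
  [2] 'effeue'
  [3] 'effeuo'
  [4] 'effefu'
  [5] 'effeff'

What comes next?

Find the rightmost character of effeff below o, bump it to the next letter, and reset everything to its right to u.

effefe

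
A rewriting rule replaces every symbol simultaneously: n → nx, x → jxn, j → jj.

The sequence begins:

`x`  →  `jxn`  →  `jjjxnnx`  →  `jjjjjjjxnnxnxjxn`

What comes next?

Applying the rule to each of the 16 symbols of jjjjjjjxnnxnxjxn gives the pieces jj jj jj jj jj jj jj jxn nx nx jxn nx jxn jj jxn nx, which concatenate to the answer.

jjjjjjjjjjjjjjjxnnxnxjxnnxjxnjjjxnnx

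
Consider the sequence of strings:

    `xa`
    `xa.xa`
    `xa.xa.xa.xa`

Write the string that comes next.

s(k+1) = s(k)·.·s(k) — each term doubles the last with '.' between the halves.
Doubling xa.xa.xa.xa with '.' between the halves:

xa.xa.xa.xa.xa.xa.xa.xa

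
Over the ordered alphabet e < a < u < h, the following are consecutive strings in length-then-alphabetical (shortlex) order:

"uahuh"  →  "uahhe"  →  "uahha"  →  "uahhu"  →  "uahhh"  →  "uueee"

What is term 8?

Continuing the enumeration 2 steps past uueee: uueee → uueea → (answer).

uueeu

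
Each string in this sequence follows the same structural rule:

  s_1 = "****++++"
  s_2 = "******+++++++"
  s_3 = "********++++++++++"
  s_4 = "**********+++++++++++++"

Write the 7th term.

****************++++++++++++++++++++++

Reading off run lengths: * runs 4, 6, 8, 10; + runs 4, 7, 10, 13 — each is linear in n (n = 1, 2, …).
At n = 7 the blocks have lengths 16, 22.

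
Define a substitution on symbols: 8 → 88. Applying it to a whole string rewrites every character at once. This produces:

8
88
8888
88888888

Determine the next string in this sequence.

Expanding 88888888: 8→88, 8→88, 8→88, 8→88, 8→88, 8→88, 8→88, 8→88. Concatenated: 88 88 88 88 88 88 88 88.

8888888888888888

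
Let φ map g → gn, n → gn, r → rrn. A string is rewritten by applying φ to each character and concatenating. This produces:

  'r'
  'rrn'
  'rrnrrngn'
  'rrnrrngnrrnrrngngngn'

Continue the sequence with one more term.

rrnrrngnrrnrrngngngnrrnrrngnrrnrrngngngngngngngn

Replace each of the 20 characters of rrnrrngnrrnrrngngngn in place — rrn rrn gn rrn rrn gn gn gn rrn rrn gn rrn rrn gn gn gn gn gn gn gn — and concatenate.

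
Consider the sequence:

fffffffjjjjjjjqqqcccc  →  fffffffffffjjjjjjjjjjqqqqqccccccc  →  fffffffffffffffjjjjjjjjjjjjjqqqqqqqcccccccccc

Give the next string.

Reading off run lengths: f runs 7, 11, 15; j runs 7, 10, 13; q runs 3, 5, 7; c runs 4, 7, 10 — each is linear in n, where the shown terms are n = 2, 3, 4.
Setting n = 5 gives 19, 16, 9, 13 characters in each block.

fffffffffffffffffffjjjjjjjjjjjjjjjjqqqqqqqqqccccccccccccc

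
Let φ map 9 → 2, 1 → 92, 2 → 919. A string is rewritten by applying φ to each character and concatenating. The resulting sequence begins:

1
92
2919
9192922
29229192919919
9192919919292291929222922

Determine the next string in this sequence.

Rewriting the 25 symbols of 9192919919292291929222922 one by one yields 2 92 2 919 2 92 2 2 92 2 919 2 919 919 2 92 2 919 2 919 919 919 2 919 919; concatenated:

2922919292229229192919919292291929199199192919919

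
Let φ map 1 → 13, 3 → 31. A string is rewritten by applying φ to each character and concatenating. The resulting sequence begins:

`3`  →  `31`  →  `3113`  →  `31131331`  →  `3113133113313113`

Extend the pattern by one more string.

31131331133131131331311331131331

φ(3113133113313113) expands symbol-by-symbol to 31 13 13 31 13 31 31 13 13 31 31 13 31 13 13 31; joining the 16 pieces gives the next term.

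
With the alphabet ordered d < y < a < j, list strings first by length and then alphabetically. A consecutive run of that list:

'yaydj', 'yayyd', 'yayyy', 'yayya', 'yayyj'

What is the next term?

Find the rightmost character of yayyj below j, bump it to the next letter, and reset everything to its right to d.

yayad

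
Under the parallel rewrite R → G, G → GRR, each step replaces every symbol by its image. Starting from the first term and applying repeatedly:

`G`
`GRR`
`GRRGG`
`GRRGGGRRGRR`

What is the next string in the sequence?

GRRGGGRRGRRGRRGGGRRGG

Apply φ to GRRGGGRRGRR symbol by symbol: G→GRR, R→G, R→G, G→GRR, G→GRR, G→GRR, R→G, R→G, G→GRR, R→G, R→G; joined: GRR G G GRR GRR GRR G G GRR G G.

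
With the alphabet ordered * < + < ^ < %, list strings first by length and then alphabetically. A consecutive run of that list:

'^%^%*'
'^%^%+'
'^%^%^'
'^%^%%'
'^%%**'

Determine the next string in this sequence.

The successor of ^%%** increments the rightmost position that isn't already % and resets every position after it to *.

^%%*+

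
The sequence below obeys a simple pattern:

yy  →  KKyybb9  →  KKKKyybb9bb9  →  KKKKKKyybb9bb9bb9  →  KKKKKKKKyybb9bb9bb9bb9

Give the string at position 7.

KKKKKKKKKKKKyybb9bb9bb9bb9bb9bb9

Every step adds KK to the front and bb9 to the end of the previous string.
From KKKKKKKKyybb9bb9bb9bb9, 2 further steps: KKKKKKKKyybb9bb9bb9bb9 → KKKKKKKKKKyybb9bb9bb9bb9bb9 → (answer).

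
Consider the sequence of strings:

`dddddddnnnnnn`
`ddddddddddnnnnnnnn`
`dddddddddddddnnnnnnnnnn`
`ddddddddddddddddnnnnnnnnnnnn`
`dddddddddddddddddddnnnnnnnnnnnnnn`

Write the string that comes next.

Term n consists of 3n+1 d's, followed by 2n+2 n's, where the shown terms are n = 2, 3, 4, 5, 6.
Setting n = 7 gives 22, 16 characters in each block.

ddddddddddddddddddddddnnnnnnnnnnnnnnnn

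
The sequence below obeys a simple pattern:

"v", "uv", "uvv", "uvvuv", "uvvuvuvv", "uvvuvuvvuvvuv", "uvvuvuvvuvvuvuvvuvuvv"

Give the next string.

uvvuvuvvuvvuvuvvuvuvvuvvuvuvvuvvuv

From term 3 onward, concatenate the last term with the second-to-last: uv·v = uvv, uvv·uv = uvvuv, …
The next term joins uvvuvuvvuvvuvuvvuvuvv and uvvuvuvvuvvuv.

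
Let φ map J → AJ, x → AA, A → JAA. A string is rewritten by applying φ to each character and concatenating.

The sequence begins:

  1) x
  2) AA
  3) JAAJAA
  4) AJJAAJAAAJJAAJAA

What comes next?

JAAAJAJJAAJAAAJJAAJAAJAAAJAJJAAJAAAJJAAJAA

φ(AJJAAJAAAJJAAJAA) expands symbol-by-symbol to JAA AJ AJ JAA JAA AJ JAA JAA JAA AJ AJ JAA JAA AJ JAA JAA; joining the 16 pieces gives the next term.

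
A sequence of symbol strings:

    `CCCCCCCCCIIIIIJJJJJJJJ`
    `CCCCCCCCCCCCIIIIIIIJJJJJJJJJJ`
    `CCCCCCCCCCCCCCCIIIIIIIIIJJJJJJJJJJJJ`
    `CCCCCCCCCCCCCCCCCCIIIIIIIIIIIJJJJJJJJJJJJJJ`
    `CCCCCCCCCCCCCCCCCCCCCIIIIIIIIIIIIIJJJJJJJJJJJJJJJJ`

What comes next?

Term n consists of 3n C's, followed by 2n-1 I's, followed by 2n+2 J's, where the shown terms are n = 3, 4, 5, 6, 7.
For the next term, n = 8, so the run lengths are 24, 15, 18.

CCCCCCCCCCCCCCCCCCCCCCCCIIIIIIIIIIIIIIIJJJJJJJJJJJJJJJJJJ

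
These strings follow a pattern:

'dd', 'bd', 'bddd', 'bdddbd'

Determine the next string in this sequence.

bdddbdbddd

Each term (from the third on) is the previous term followed by the one before it: term 3 = bd·dd = bddd.
The next term joins bdddbd and bddd.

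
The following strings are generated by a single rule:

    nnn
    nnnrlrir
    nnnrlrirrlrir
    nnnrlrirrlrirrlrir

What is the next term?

nnnrlrirrlrirrlrirrlrir

Every step adds rlrir to the end: s(k+1) = s(k)·rlrir.
So the next term is nnnrlrirrlrirrlrir·rlrir.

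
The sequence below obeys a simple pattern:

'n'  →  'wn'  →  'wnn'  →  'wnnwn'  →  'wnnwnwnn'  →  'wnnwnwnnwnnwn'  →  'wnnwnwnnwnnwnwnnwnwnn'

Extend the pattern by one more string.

Each term (from the third on) is the previous term followed by the one before it: term 3 = wn·n = wnn.
So term 8 is wnnwnwnnwnnwnwnnwnwnn·wnnwnwnnwnnwn.

wnnwnwnnwnnwnwnnwnwnnwnnwnwnnwnnwn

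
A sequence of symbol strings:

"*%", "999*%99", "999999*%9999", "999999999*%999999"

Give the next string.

Each term wraps the previous one in 999 on the left and 99 on the right.
So the next term is 999·999999999*%999999·99.

999999999999*%99999999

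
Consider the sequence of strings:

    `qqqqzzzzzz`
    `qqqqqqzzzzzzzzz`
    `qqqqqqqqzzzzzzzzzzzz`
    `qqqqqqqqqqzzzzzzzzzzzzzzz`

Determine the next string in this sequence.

qqqqqqqqqqqqzzzzzzzzzzzzzzzzzz

Term n consists of 2n q's, followed by 3n z's, where the shown terms are n = 2, 3, 4, 5.
At n = 6 the blocks have lengths 12, 18.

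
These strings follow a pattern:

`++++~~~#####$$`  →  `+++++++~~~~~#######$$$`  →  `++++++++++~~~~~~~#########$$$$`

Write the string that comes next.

Reading off run lengths: + runs 4, 7, 10; ~ runs 3, 5, 7; # runs 5, 7, 9; $ runs 2, 3, 4 — each is linear in n, where the shown terms are n = 2, 3, 4.
At n = 5 the blocks have lengths 13, 9, 11, 5.

+++++++++++++~~~~~~~~~###########$$$$$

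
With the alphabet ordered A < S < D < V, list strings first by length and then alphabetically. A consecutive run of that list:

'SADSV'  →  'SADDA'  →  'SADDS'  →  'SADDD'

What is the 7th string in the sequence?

SADVS

Continuing the enumeration 3 steps past SADDD: SADDD → SADDV → SADVA → (answer).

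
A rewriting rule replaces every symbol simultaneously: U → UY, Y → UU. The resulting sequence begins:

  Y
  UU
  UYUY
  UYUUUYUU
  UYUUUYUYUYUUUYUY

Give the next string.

Replace each of the 16 characters of UYUUUYUYUYUUUYUY in place — UY UU UY UY UY UU UY UU UY UU UY UY UY UU UY UU — and concatenate.

UYUUUYUYUYUUUYUUUYUUUYUYUYUUUYUU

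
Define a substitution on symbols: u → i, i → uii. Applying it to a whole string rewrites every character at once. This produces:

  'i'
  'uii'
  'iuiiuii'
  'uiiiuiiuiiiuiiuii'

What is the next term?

iuiiuiiuiiiuiiuiiiuiiuiiuiiiuiiuiiiuiiuii

Replace each of the 17 characters of uiiiuiiuiiiuiiuii in place — i uii uii uii i uii uii i uii uii uii i uii uii i uii uii — and concatenate.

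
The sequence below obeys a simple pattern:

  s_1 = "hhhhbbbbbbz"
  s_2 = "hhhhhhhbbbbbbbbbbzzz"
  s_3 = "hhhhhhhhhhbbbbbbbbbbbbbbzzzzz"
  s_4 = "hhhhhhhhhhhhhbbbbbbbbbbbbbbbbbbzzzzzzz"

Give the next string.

Each string has the form h^{3n+1} b^{4n+2} z^{2n-1} (n = 1, 2, …).
Setting n = 5 gives 16, 22, 9 characters in each block.

hhhhhhhhhhhhhhhhbbbbbbbbbbbbbbbbbbbbbbzzzzzzzzz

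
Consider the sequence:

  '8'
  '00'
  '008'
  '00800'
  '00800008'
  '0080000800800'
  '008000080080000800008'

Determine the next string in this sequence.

0080000800800008000080080000800800

From term 3 onward, concatenate the last term with the second-to-last: 00·8 = 008, 008·00 = 00800, …
Continuing: 008000080080000800008 · 0080000800800 gives term 8.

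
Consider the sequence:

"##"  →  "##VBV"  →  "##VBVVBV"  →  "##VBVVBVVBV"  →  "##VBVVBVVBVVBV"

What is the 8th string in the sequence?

Every step adds VBV to the end: s(k+1) = s(k)·VBV.
From ##VBVVBVVBVVBV, 3 further steps: ##VBVVBVVBVVBV → ##VBVVBVVBVVBVVBV → ##VBVVBVVBVVBVVBVVBV → (answer).

##VBVVBVVBVVBVVBVVBVVBV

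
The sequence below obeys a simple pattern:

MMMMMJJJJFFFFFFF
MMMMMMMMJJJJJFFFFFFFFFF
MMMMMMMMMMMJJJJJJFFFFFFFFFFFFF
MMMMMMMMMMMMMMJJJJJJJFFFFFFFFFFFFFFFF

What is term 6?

Term n consists of 3n-1 M's, followed by n+2 J's, followed by 3n+1 F's, where the shown terms are n = 2, 3, 4, 5.
At n = 7 the blocks have lengths 20, 9, 22.

MMMMMMMMMMMMMMMMMMMMJJJJJJJJJFFFFFFFFFFFFFFFFFFFFFF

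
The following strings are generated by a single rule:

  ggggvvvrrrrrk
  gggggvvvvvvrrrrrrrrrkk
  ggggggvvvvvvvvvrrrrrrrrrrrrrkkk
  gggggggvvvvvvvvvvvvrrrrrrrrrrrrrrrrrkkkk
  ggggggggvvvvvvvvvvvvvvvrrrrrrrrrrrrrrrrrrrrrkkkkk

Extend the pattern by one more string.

Term n consists of n+3 g's, followed by 3n v's, followed by 4n+1 r's, followed by n k's (n = 1, 2, …).
At n = 6 the blocks have lengths 9, 18, 25, 6.

gggggggggvvvvvvvvvvvvvvvvvvrrrrrrrrrrrrrrrrrrrrrrrrrkkkkkk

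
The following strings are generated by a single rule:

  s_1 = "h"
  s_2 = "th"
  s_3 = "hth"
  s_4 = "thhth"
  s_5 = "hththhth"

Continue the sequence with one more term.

thhthhththhth

This is a Fibonacci-style word recurrence s(k) = s(k−2)·s(k−1): e.g. h·th = hth.
The next term joins thhth and hththhth.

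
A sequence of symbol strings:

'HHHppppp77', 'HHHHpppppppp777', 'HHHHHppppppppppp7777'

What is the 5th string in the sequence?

HHHHHHHppppppppppppppppp777777

Reading off run lengths: H runs 3, 4, 5; p runs 5, 8, 11; 7 runs 2, 3, 4 — each is linear in n (n = 1, 2, …).
At n = 5 the blocks have lengths 7, 17, 6.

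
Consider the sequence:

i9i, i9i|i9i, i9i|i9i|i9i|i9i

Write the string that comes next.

s(k+1) = s(k)·|·s(k) — each term doubles the last with '|' between the halves.
One more doubling of i9i|i9i|i9i|i9i gives the answer.

i9i|i9i|i9i|i9i|i9i|i9i|i9i|i9i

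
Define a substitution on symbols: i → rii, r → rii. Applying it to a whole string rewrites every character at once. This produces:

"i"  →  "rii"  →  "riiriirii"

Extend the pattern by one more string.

riiriiriiriiriiriiriiriirii

Rewriting each symbol of riiriirii: r→rii, i→rii, i→rii, r→rii, i→rii, i→rii, r→rii, i→rii, i→rii, which concatenates to rii rii rii rii rii rii rii rii rii.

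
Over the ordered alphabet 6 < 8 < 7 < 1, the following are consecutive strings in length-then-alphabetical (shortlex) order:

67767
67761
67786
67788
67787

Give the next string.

Treat 67787 as a base-4 numeral over the given alphabet and add one, carrying through any trailing 1's.

67781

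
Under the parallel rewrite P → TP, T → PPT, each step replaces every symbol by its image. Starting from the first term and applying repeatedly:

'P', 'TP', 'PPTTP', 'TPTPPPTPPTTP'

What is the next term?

PPTTPPPTTPTPTPPPTTPTPPPTPPTTP

Apply φ to TPTPPPTPPTTP symbol by symbol: T→PPT, P→TP, T→PPT, P→TP, P→TP, P→TP, T→PPT, P→TP, P→TP, T→PPT, T→PPT, P→TP; joined: PPT TP PPT TP TP TP PPT TP TP PPT PPT TP.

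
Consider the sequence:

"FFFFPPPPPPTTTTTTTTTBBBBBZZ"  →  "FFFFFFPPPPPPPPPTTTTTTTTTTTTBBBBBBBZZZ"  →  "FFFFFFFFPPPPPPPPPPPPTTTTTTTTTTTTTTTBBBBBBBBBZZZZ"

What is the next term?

FFFFFFFFFFPPPPPPPPPPPPPPPTTTTTTTTTTTTTTTTTTBBBBBBBBBBBZZZZZ

Term n consists of 2n F's, followed by 3n P's, followed by 3n+3 T's, followed by 2n+1 B's, followed by n Z's, where the shown terms are n = 2, 3, 4.
Setting n = 5 gives 10, 15, 18, 11, 5 characters in each block.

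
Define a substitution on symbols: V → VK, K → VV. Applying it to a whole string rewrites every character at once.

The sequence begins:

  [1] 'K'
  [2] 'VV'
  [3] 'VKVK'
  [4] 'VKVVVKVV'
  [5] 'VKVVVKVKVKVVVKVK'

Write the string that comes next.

VKVVVKVKVKVVVKVVVKVVVKVKVKVVVKVV

φ(VKVVVKVKVKVVVKVK) expands symbol-by-symbol to VK VV VK VK VK VV VK VV VK VV VK VK VK VV VK VV; joining the 16 pieces gives the next term.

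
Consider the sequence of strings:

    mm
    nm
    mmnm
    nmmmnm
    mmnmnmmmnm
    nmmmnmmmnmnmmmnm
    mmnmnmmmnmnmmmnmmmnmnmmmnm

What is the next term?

nmmmnmmmnmnmmmnmmmnmnmmmnmnmmmnmmmnmnmmmnm

Each term (from the third on) is the two preceding terms concatenated in order: term 3 = mm·nm = mmnm.
The next term joins nmmmnmmmnmnmmmnm and mmnmnmmmnmnmmmnmmmnmnmmmnm.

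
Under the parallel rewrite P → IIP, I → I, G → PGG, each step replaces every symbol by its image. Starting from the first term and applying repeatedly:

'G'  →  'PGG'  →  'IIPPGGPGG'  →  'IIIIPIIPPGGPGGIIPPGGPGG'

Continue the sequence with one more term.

Rewriting the 23 symbols of IIIIPIIPPGGPGGIIPPGGPGG one by one yields I I I I IIP I I IIP IIP PGG PGG IIP PGG PGG I I IIP IIP PGG PGG IIP PGG PGG; concatenated:

IIIIIIPIIIIPIIPPGGPGGIIPPGGPGGIIIIPIIPPGGPGGIIPPGGPGG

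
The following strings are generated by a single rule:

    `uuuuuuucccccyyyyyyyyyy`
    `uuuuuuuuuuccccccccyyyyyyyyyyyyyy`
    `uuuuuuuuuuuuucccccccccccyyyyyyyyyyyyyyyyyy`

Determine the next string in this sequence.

uuuuuuuuuuuuuuuuccccccccccccccyyyyyyyyyyyyyyyyyyyyyy

Reading off run lengths: u runs 7, 10, 13; c runs 5, 8, 11; y runs 10, 14, 18 — each is linear in n, where the shown terms are n = 2, 3, 4.
Setting n = 5 gives 16, 14, 22 characters in each block.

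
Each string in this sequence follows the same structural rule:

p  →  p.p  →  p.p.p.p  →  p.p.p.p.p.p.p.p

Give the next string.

s(k+1) = s(k)·.·s(k) — each term doubles the last with '.' between the halves.
One more doubling of p.p.p.p.p.p.p.p gives the answer.

p.p.p.p.p.p.p.p.p.p.p.p.p.p.p.p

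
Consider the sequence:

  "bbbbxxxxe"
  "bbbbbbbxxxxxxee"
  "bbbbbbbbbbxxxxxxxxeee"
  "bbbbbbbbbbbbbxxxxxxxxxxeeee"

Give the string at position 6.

bbbbbbbbbbbbbbbbbbbxxxxxxxxxxxxxxeeeeee

Reading off run lengths: b runs 4, 7, 10, 13; x runs 4, 6, 8, 10; e runs 1, 2, 3, 4 — each is linear in n (n = 1, 2, …).
For term 6, n = 6, so the run lengths are 19, 14, 6.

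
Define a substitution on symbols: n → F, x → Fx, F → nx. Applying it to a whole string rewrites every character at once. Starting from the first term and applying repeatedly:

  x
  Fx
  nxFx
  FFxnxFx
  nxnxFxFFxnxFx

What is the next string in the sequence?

FFxFFxnxFxnxnxFxFFxnxFx

φ(nxnxFxFFxnxFx) expands symbol-by-symbol to F Fx F Fx nx Fx nx nx Fx F Fx nx Fx; joining the 13 pieces gives the next term.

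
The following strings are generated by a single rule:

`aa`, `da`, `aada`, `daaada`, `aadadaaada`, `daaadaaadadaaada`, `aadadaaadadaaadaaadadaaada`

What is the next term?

From term 3 onward, concatenate the second-to-last term with the last: aa·da = aada, da·aada = daaada, …
The next term joins daaadaaadadaaada and aadadaaadadaaadaaadadaaada.

daaadaaadadaaadaaadadaaadadaaadaaadadaaada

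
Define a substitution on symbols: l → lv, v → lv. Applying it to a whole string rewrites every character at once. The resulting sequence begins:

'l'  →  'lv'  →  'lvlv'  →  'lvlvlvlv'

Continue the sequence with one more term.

Expanding lvlvlvlv: l→lv, v→lv, l→lv, v→lv, l→lv, v→lv, l→lv, v→lv. Concatenated: lv lv lv lv lv lv lv lv.

lvlvlvlvlvlvlvlv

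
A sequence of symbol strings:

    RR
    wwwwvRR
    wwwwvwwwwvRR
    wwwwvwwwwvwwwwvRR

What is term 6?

Every step adds wwwwv at the front: s(k+1) = wwwwv·s(k).
From wwwwvwwwwvwwwwvRR, 2 further steps: wwwwvwwwwvwwwwvRR → wwwwvwwwwvwwwwvwwwwvRR → (answer).

wwwwvwwwwvwwwwvwwwwvwwwwvRR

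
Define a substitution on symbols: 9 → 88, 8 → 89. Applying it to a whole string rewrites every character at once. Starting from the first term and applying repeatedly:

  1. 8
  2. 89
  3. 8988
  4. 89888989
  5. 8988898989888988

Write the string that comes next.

φ(8988898989888988) expands symbol-by-symbol to 89 88 89 89 89 88 89 88 89 88 89 89 89 88 89 89; joining the 16 pieces gives the next term.

89888989898889888988898989888989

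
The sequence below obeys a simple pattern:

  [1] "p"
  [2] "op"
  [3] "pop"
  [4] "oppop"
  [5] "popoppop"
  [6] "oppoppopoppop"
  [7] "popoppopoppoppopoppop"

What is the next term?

oppoppopoppoppopoppopoppoppopoppop

From term 3 onward, concatenate the second-to-last term with the last: p·op = pop, op·pop = oppop, …
Continuing: oppoppopoppop · popoppopoppoppopoppop gives term 8.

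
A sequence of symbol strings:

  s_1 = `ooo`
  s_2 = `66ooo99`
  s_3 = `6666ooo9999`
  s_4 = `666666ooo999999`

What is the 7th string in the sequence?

Each term wraps the previous one in 66 on the left and 99 on the right.
From 666666ooo999999, 3 further steps: 666666ooo999999 → 66666666ooo99999999 → 6666666666ooo9999999999 → (answer).

666666666666ooo999999999999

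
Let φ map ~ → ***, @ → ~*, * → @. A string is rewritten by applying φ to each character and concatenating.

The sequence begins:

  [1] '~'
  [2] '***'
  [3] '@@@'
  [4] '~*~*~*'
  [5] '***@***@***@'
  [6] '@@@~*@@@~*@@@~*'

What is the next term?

Rewriting the 15 symbols of @@@~*@@@~*@@@~* one by one yields ~* ~* ~* *** @ ~* ~* ~* *** @ ~* ~* ~* *** @; concatenated:

~*~*~****@~*~*~****@~*~*~****@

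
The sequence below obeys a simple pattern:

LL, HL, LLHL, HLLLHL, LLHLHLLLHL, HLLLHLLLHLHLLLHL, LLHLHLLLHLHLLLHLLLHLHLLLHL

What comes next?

HLLLHLLLHLHLLLHLLLHLHLLLHLHLLLHLLLHLHLLLHL

Each term (from the third on) is the two preceding terms concatenated in order: term 3 = LL·HL = LLHL.
So term 8 is HLLLHLLLHLHLLLHL·LLHLHLLLHLHLLLHLLLHLHLLLHL.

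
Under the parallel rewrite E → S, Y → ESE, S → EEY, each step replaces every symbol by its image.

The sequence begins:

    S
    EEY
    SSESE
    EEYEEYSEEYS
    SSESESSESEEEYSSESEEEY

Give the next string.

EEYEEYSEEYSEEYEEYSEEYSSSESEEEYEEYSEEYSSSESE

φ(SSESESSESEEEYSSESEEEY) expands symbol-by-symbol to EEY EEY S EEY S EEY EEY S EEY S S S ESE EEY EEY S EEY S S S ESE; joining the 21 pieces gives the next term.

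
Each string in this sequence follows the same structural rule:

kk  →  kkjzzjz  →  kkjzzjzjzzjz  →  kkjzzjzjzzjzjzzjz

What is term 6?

kkjzzjzjzzjzjzzjzjzzjzjzzjz

The strings grow by a fixed suffix jzzjz each time.
From kkjzzjzjzzjzjzzjz, 2 further steps: kkjzzjzjzzjzjzzjz → kkjzzjzjzzjzjzzjzjzzjz → (answer).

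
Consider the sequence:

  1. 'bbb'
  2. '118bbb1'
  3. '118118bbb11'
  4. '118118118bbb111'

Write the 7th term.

Every step adds 118 to the front and 1 to the end of the previous string.
From 118118118bbb111, 3 further steps: 118118118bbb111 → 118118118118bbb1111 → 118118118118118bbb11111 → (answer).

118118118118118118bbb111111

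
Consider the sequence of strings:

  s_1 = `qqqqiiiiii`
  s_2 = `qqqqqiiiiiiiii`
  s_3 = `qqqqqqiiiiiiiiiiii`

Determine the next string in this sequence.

qqqqqqqiiiiiiiiiiiiiii

Each string has the form q^{n+2} i^{3n}, where the shown terms are n = 2, 3, 4.
Setting n = 5 gives 7, 15 characters in each block.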